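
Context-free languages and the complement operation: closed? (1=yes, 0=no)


CFL closure properties:
  Closed under: union, concatenation, Kleene star
  NOT closed under: intersection, complement
Operation 'complement' is in not-closed list -> No (not closed)

0


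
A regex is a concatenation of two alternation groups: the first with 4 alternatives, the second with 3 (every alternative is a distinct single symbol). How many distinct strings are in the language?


First group: 4 alternatives
Second group: 3 alternatives
Concatenation: each choice from group 1 pairs with each from group 2
Total = 4 x 3 = 12

12


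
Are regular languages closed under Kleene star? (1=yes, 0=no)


Regular languages are closed under:
- Union (DFA product construction)
- Intersection (DFA product construction)
- Complement (swap accept/reject states)
- Concatenation (NFA construction)
- Kleene star (NFA construction)
Kleene star is in this list
Therefore: closed

1


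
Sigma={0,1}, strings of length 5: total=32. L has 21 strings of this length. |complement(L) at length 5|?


Alphabet: {0,1}
String length: 5
Total strings of length 5 = 2^5 = 32
Strings in L = 21
Complement = total - |L|
= 32 - 21
= 11

11


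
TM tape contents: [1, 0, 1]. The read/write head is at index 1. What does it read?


Tape: [1, 0, 1]
Positions: 0 1 2
Values:    1 0 1
Head at position 1
tape[1] = 0

0


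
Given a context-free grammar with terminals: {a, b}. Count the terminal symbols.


Terminal symbols: a, b
Counting each: a (#1), b (#2)
Total = 2

2


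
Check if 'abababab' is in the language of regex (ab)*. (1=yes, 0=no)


Pattern: (ab)*
String: 'abababab'
Pattern requires: zero or more repetitions of 'ab'
Pairs: ['ab', 'ab', 'ab', 'ab']
All pairs are 'ab'? Yes
Result: 1

1


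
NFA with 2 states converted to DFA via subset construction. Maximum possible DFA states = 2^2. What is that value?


NFA has 2 states
Subset construction: each DFA state = subset of NFA states
Maximum subsets = 2^2
2^2 = 4

4


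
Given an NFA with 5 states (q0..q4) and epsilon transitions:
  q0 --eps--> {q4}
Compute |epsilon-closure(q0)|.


Starting from q0
Initialize closure = {q0}
Follow epsilon from q0 -> add q4
Final closure: {q0, q4}
Size = 2

2


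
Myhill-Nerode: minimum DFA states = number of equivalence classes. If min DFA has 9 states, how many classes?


Myhill-Nerode theorem:
Number of equivalence classes = number of states in minimal DFA
Minimal DFA states = 9
Therefore equivalence classes = 9

9


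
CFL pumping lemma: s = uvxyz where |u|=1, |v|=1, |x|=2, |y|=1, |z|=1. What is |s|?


|s| = |u| + |v| + |x| + |y| + |z|
= 1 + 1 + 2 + 1 + 1
= 2 + 2 + 2
= 4 + 2
= 6

6


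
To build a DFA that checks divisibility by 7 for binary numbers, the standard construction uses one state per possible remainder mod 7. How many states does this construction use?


Divisibility by 7 is tracked via the remainder mod 7: 0, 1, ..., 6
The construction assigns one state to each remainder
Number of remainders = 7

7


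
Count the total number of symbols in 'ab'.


String: 'ab'
Counting characters:
  'a' appears 1 time(s)
  'b' appears 1 time(s)
Total length = 1 + 1 = 2

2


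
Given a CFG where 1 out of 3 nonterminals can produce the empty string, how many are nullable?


Nonterminals: {S, A, B}
A nonterminal is nullable if it can derive epsilon
Counting nullable nonterminals: 1
Total nullable = 1

1


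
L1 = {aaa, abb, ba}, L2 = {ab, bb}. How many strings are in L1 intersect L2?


L1 = {aaa, abb, ba}
L2 = {ab, bb}
Checking each string in L1 against L2:
  'aaa': in L2? No
  'abb': in L2? No
  'ba': in L2? No
Intersection = {}
|L1 ∩ L2| = 0

0


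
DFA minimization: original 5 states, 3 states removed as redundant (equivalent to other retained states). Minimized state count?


Original DFA: 5 states
Redundant states removed: 3
Minimized states = original - removed
= 5 - 3
= 2

2


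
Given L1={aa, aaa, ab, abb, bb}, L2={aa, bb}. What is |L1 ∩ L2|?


L1 = {aa, aaa, ab, abb, bb}
L2 = {aa, bb}
Checking each string in L1 against L2:
  'aa': in L2? Yes
  'aaa': in L2? No
  'ab': in L2? No
  'abb': in L2? No
  'bb': in L2? Yes
Intersection = {aa, bb}
|L1 ∩ L2| = 2

2


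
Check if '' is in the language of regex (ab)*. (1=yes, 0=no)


Pattern: (ab)*
String: ''
Pattern requires: zero or more repetitions of 'ab'
Pairs: []
All pairs are 'ab'? Yes
Result: 1

1


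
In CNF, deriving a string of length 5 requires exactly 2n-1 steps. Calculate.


Chomsky Normal Form derivation:
String length n = 5
Each step either:
  - Splits a nonterminal into two (n-1 such steps)
  - Converts a nonterminal to terminal (n such steps)
Total = (n-1) + n = 2n - 1
= 2(5) - 1
= 10 - 1
= 9

9


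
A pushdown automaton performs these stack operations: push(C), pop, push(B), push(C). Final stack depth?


Tracing stack operations:
  push(C) -> stack = [C], depth=1
  pop -> removed C, stack = [], depth=0
  push(B) -> stack = [B], depth=1
  push(C) -> stack = [B,C], depth=2
Final depth = 2

2


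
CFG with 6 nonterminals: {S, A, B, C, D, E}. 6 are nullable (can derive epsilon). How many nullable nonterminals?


Nonterminals: {S, A, B, C, D, E}
A nonterminal is nullable if it can derive epsilon
Counting nullable nonterminals: 6
Total nullable = 6

6


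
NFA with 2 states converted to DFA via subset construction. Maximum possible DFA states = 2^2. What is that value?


NFA has 2 states
Subset construction: each DFA state = subset of NFA states
Maximum subsets = 2^2
2^2 = 4

4


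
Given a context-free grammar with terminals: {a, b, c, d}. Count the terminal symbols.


Terminal symbols: a, b, c, d
Counting each: a (#1), b (#2), c (#3), d (#4)
Total = 4

4


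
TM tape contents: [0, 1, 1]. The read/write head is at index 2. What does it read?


Tape: [0, 1, 1]
Positions: 0 1 2
Values:    0 1 1
Head at position 2
tape[2] = 1

1


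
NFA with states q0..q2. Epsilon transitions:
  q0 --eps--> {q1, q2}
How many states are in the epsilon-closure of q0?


Starting from q0
Initialize closure = {q0}
Follow epsilon from q0 -> add q1
Follow epsilon from q0 -> add q2
Final closure: {q0, q1, q2}
Size = 3

3


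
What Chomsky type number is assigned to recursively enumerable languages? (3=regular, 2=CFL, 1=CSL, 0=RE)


Chomsky hierarchy levels:
  Type 3: Regular (DFA/NFA/regex)
  Type 2: Context-free (PDA)
  Type 1: Context-sensitive
  Type 0: Recursively enumerable (TM)
'recursively enumerable' corresponds to Type 0

0


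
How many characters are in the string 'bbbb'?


String: 'bbbb'
Counting characters:
  'b' appears 4 time(s)
Total length = 0 + 4 = 4

4


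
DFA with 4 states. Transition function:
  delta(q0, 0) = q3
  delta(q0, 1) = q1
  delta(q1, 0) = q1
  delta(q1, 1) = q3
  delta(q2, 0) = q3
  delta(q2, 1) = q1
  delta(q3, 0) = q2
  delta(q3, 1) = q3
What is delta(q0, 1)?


Looking up transition function:
delta(q0, 1) in the table
Row: q0, Column: 1
Result: q1

q1


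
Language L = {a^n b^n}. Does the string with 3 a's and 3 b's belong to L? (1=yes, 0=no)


Language requires equal numbers of a's and b's
PDA pushes for each 'a', pops for each 'b'
Number of a's = 3
Number of b's = 3
3 == 3 -> Accept

1


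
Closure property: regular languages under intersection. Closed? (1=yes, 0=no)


Regular languages are closed under:
- Union (DFA product construction)
- Intersection (DFA product construction)
- Complement (swap accept/reject states)
- Concatenation (NFA construction)
- Kleene star (NFA construction)
intersection is in this list
Therefore: closed

1


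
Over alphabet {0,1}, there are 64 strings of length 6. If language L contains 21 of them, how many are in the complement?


Alphabet: {0,1}
String length: 6
Total strings of length 6 = 2^6 = 64
Strings in L = 21
Complement = total - |L|
= 64 - 21
= 43

43


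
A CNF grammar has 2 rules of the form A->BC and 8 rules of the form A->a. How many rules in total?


CNF allows two rule forms:
  A -> BC (binary): 2 rules
  A -> a (terminal): 8 rules
Total = 2 + 8 = 10

10


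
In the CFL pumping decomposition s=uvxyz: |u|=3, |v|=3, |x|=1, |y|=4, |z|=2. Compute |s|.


|s| = |u| + |v| + |x| + |y| + |z|
= 3 + 3 + 1 + 4 + 2
= 6 + 1 + 6
= 7 + 6
= 13

13


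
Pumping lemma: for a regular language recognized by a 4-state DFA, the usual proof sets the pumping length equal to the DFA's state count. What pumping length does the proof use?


Pumping lemma for regular languages (standard proof):
Take p = |Q|, the number of DFA states.
Any string of length >= |Q| passes through |Q|+1 states while reading its first |Q| symbols,
so by pigeonhole some state repeats, giving the loop that can be pumped.
Here |Q| = 4
Therefore the proof uses p = 4

4


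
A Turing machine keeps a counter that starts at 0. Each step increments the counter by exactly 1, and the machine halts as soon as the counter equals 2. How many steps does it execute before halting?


Counter starts at 0. Counting sequence:
  Step 1: counter = 1
  Step 2: counter = 2
Counter reached 2 -> halt
Total steps = 2

2


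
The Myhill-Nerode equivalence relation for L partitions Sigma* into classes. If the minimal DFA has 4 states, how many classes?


Myhill-Nerode theorem:
Number of equivalence classes = number of states in minimal DFA
Minimal DFA states = 4
Therefore equivalence classes = 4

4


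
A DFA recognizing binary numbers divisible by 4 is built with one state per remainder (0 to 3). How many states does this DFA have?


Divisibility by 4 is tracked via the remainder mod 4: 0, 1, ..., 3
The construction assigns one state to each remainder
Number of remainders = 4

4


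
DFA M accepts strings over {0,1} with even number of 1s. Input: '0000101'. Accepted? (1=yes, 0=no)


DFA has 2 states: q_even (start, accept=yes) and q_odd
Processing string '0000101' character by character:
  Position 0: read '0', 1-count=0 -> q_even (no change)
  Position 1: read '0', 1-count=0 -> q_even (no change)
  Position 2: read '0', 1-count=0 -> q_even (no change)
  Position 3: read '0', 1-count=0 -> q_even (no change)
  Position 4: read '1', 1-count=1 -> q_odd
  Position 5: read '0', 1-count=1 -> q_odd (no change)
  Position 6: read '1', 1-count=2 -> q_even
Final state: q_even, total 1s = 2 (even); the DFA requires an even count -> accept

1


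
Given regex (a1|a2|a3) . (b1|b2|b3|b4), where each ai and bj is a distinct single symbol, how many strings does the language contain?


First group: 3 alternatives
Second group: 4 alternatives
Concatenation: each choice from group 1 pairs with each from group 2
Total = 3 x 4 = 12

12


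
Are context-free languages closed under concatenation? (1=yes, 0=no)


CFL closure properties:
  Closed under: union, concatenation, Kleene star
  NOT closed under: intersection, complement
Operation 'concatenation' is in closed list -> Yes (closed)

1


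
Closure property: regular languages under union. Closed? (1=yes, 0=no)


Regular languages are closed under:
- Union (DFA product construction)
- Intersection (DFA product construction)
- Complement (swap accept/reject states)
- Concatenation (NFA construction)
- Kleene star (NFA construction)
union is in this list
Therefore: closed

1


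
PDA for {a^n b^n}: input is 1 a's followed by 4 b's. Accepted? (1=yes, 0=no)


Language requires equal numbers of a's and b's
PDA pushes for each 'a', pops for each 'b'
Number of a's = 1
Number of b's = 4
1 != 4 -> Reject

0


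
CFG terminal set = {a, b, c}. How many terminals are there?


Terminal symbols: a, b, c
Counting each: a (#1), b (#2), c (#3)
Total = 3

3


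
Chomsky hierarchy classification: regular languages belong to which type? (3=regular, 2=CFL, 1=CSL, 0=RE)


Chomsky hierarchy levels:
  Type 3: Regular (DFA/NFA/regex)
  Type 2: Context-free (PDA)
  Type 1: Context-sensitive
  Type 0: Recursively enumerable (TM)
'regular' corresponds to Type 3

3


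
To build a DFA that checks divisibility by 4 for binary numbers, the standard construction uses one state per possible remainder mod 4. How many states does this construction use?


Divisibility by 4 is tracked via the remainder mod 4: 0, 1, ..., 3
The construction assigns one state to each remainder
Number of remainders = 4

4


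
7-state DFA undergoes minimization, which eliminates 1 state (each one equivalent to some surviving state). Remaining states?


Original DFA: 7 states
Redundant states removed: 1
Minimized states = original - removed
= 7 - 1
= 6

6


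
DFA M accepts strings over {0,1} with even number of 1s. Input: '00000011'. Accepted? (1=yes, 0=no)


DFA has 2 states: q_even (start, accept=yes) and q_odd
Processing string '00000011' character by character:
  Position 0: read '0', 1-count=0 -> q_even (no change)
  Position 1: read '0', 1-count=0 -> q_even (no change)
  Position 2: read '0', 1-count=0 -> q_even (no change)
  Position 3: read '0', 1-count=0 -> q_even (no change)
  Position 4: read '0', 1-count=0 -> q_even (no change)
  Position 5: read '0', 1-count=0 -> q_even (no change)
  Position 6: read '1', 1-count=1 -> q_odd
  Position 7: read '1', 1-count=2 -> q_even
Final state: q_even, total 1s = 2 (even); the DFA requires an even count -> accept

1


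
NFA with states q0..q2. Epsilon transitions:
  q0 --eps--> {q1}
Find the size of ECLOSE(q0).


Starting from q0
Initialize closure = {q0}
Follow epsilon from q0 -> add q1
Final closure: {q0, q1}
Size = 2

2


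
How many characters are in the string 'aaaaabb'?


String: 'aaaaabb'
Counting characters:
  'a' appears 5 time(s)
  'b' appears 2 time(s)
Total length = 5 + 2 = 7

7


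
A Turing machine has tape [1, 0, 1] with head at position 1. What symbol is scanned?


Tape: [1, 0, 1]
Positions: 0 1 2
Values:    1 0 1
Head at position 1
tape[1] = 0

0


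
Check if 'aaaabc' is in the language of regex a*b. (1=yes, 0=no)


Pattern: a*b
String: 'aaaabc'
Pattern requires: zero or more 'a's followed by exactly one 'b'
Found 4 leading 'a's
Remaining: 'bc'
Remaining is not 'b' -> no match
Result: 0

0


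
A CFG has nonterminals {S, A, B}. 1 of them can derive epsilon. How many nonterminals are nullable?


Nonterminals: {S, A, B}
A nonterminal is nullable if it can derive epsilon
Counting nullable nonterminals: 1
Total nullable = 1

1


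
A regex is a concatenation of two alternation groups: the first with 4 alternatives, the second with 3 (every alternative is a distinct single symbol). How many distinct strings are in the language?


First group: 4 alternatives
Second group: 3 alternatives
Concatenation: each choice from group 1 pairs with each from group 2
Total = 4 x 3 = 12

12


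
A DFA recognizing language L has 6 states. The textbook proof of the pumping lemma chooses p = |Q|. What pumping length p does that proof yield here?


Pumping lemma for regular languages (standard proof):
Take p = |Q|, the number of DFA states.
Any string of length >= |Q| passes through |Q|+1 states while reading its first |Q| symbols,
so by pigeonhole some state repeats, giving the loop that can be pumped.
Here |Q| = 6
Therefore the proof uses p = 6

6


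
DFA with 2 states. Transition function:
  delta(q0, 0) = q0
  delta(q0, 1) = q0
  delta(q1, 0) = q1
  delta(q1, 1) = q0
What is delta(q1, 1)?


Looking up transition function:
delta(q1, 1) in the table
Row: q1, Column: 1
Result: q0

q0


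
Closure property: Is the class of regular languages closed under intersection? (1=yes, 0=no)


Regular languages are closed under all standard operations:
- Union: Yes (product construction)
- Intersection: Yes (product construction)
- Complement: Yes (swap accept/reject)
- Concatenation: Yes (NFA construction)
Operation: intersection -> Closed

1


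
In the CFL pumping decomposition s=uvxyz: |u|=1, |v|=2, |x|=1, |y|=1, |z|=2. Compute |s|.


|s| = |u| + |v| + |x| + |y| + |z|
= 1 + 2 + 1 + 1 + 2
= 3 + 1 + 3
= 4 + 3
= 7

7


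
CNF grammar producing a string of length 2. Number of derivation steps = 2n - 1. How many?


Chomsky Normal Form derivation:
String length n = 2
Each step either:
  - Splits a nonterminal into two (n-1 such steps)
  - Converts a nonterminal to terminal (n such steps)
Total = (n-1) + n = 2n - 1
= 2(2) - 1
= 4 - 1
= 3

3


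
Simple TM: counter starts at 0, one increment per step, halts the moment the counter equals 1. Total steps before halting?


Counter starts at 0. Counting sequence:
  Step 1: counter = 1
Counter reached 1 -> halt
Total steps = 1

1


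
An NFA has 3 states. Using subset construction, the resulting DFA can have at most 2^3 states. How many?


NFA has 3 states
Subset construction: each DFA state = subset of NFA states
Maximum subsets = 2^3
2^3 = 8

8


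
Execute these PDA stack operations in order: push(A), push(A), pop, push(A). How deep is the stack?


Tracing stack operations:
  push(A) -> stack = [A], depth=1
  push(A) -> stack = [A,A], depth=2
  pop -> removed A, stack = [A], depth=1
  push(A) -> stack = [A,A], depth=2
Final depth = 2

2


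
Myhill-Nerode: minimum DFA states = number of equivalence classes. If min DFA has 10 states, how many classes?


Myhill-Nerode theorem:
Number of equivalence classes = number of states in minimal DFA
Minimal DFA states = 10
Therefore equivalence classes = 10

10


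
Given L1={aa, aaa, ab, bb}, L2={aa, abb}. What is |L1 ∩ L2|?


L1 = {aa, aaa, ab, bb}
L2 = {aa, abb}
Checking each string in L1 against L2:
  'aa': in L2? Yes
  'aaa': in L2? No
  'ab': in L2? No
  'bb': in L2? No
Intersection = {aa}
|L1 ∩ L2| = 1

1


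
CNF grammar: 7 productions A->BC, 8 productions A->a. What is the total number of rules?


CNF allows two rule forms:
  A -> BC (binary): 7 rules
  A -> a (terminal): 8 rules
Total = 7 + 8 = 15

15


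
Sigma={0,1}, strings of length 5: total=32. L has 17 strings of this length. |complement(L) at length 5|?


Alphabet: {0,1}
String length: 5
Total strings of length 5 = 2^5 = 32
Strings in L = 17
Complement = total - |L|
= 32 - 17
= 15

15


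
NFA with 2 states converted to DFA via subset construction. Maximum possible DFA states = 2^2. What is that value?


NFA has 2 states
Subset construction: each DFA state = subset of NFA states
Maximum subsets = 2^2
2^2 = 4

4


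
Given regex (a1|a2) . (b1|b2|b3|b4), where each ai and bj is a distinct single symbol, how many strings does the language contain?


First group: 2 alternatives
Second group: 4 alternatives
Concatenation: each choice from group 1 pairs with each from group 2
Total = 2 x 4 = 8

8


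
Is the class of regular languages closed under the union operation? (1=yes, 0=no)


Regular languages are closed under:
- Union (DFA product construction)
- Intersection (DFA product construction)
- Complement (swap accept/reject states)
- Concatenation (NFA construction)
- Kleene star (NFA construction)
union is in this list
Therefore: closed

1


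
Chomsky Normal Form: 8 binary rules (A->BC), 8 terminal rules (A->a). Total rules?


CNF allows two rule forms:
  A -> BC (binary): 8 rules
  A -> a (terminal): 8 rules
Total = 8 + 8 = 16

16


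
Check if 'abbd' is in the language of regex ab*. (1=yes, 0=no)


Pattern: ab*
String: 'abbd'
Pattern requires: exactly one 'a' followed by zero or more 'b's
First char is 'a' -> OK
Rest 'bbd': all b's? No
Result: 0

0


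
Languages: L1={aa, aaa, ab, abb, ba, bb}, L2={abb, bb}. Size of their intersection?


L1 = {aa, aaa, ab, abb, ba, bb}
L2 = {abb, bb}
Checking each string in L1 against L2:
  'aa': in L2? No
  'aaa': in L2? No
  'ab': in L2? No
  'abb': in L2? Yes
  'ba': in L2? No
  'bb': in L2? Yes
Intersection = {abb, bb}
|L1 ∩ L2| = 2

2


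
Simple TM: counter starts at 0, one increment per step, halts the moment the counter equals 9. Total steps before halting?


Counter starts at 0. Counting sequence:
  Step 1: counter = 1
  Step 2: counter = 2
  Step 3: counter = 3
  Step 4: counter = 4
  Step 5: counter = 5
  Step 6: counter = 6
  ...
  Step 9: counter = 9
Counter reached 9 -> halt
Total steps = 9

9


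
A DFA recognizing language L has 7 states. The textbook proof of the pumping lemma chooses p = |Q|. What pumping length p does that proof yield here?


Pumping lemma for regular languages (standard proof):
Take p = |Q|, the number of DFA states.
Any string of length >= |Q| passes through |Q|+1 states while reading its first |Q| symbols,
so by pigeonhole some state repeats, giving the loop that can be pumped.
Here |Q| = 7
Therefore the proof uses p = 7

7


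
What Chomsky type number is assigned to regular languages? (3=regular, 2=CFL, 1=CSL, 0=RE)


Chomsky hierarchy levels:
  Type 3: Regular (DFA/NFA/regex)
  Type 2: Context-free (PDA)
  Type 1: Context-sensitive
  Type 0: Recursively enumerable (TM)
'regular' corresponds to Type 3

3


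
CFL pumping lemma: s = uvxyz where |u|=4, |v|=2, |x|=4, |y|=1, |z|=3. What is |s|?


|s| = |u| + |v| + |x| + |y| + |z|
= 4 + 2 + 4 + 1 + 3
= 6 + 4 + 4
= 10 + 4
= 14

14


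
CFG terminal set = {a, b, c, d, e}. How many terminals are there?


Terminal symbols: a, b, c, d, e
Counting each: a (#1), b (#2), c (#3), d (#4), e (#5)
Total = 5

5


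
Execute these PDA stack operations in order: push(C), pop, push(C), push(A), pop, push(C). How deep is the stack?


Tracing stack operations:
  push(C) -> stack = [C], depth=1
  pop -> removed C, stack = [], depth=0
  push(C) -> stack = [C], depth=1
  push(A) -> stack = [C,A], depth=2
  pop -> removed A, stack = [C], depth=1
  push(C) -> stack = [C,C], depth=2
Final depth = 2

2


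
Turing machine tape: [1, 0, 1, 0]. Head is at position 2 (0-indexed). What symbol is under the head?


Tape: [1, 0, 1, 0]
Positions: 0 1 2 3
Values:    1 0 1 0
Head at position 2
tape[2] = 1

1


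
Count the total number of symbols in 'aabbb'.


String: 'aabbb'
Counting characters:
  'a' appears 2 time(s)
  'b' appears 3 time(s)
Total length = 2 + 3 = 5

5


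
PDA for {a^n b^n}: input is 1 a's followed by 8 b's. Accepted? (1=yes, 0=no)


Language requires equal numbers of a's and b's
PDA pushes for each 'a', pops for each 'b'
Number of a's = 1
Number of b's = 8
1 != 8 -> Reject

0


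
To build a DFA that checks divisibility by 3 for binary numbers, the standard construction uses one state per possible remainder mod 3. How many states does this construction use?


Divisibility by 3 is tracked via the remainder mod 3: 0, 1, ..., 2
The construction assigns one state to each remainder
Number of remainders = 3

3


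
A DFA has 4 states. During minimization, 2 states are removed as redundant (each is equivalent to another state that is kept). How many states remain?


Original DFA: 4 states
Redundant states removed: 2
Minimized states = original - removed
= 4 - 2
= 2

2


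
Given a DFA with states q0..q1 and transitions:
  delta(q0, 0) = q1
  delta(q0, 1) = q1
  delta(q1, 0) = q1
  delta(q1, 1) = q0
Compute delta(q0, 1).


Looking up transition function:
delta(q0, 1) in the table
Row: q0, Column: 1
Result: q1

q1


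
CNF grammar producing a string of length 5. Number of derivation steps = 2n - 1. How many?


Chomsky Normal Form derivation:
String length n = 5
Each step either:
  - Splits a nonterminal into two (n-1 such steps)
  - Converts a nonterminal to terminal (n such steps)
Total = (n-1) + n = 2n - 1
= 2(5) - 1
= 10 - 1
= 9

9


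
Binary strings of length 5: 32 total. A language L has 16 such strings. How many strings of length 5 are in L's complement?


Alphabet: {0,1}
String length: 5
Total strings of length 5 = 2^5 = 32
Strings in L = 16
Complement = total - |L|
= 32 - 16
= 16

16


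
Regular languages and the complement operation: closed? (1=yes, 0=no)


Regular languages are closed under all standard operations:
- Union: Yes (product construction)
- Intersection: Yes (product construction)
- Complement: Yes (swap accept/reject)
- Concatenation: Yes (NFA construction)
Operation: complement -> Closed

1


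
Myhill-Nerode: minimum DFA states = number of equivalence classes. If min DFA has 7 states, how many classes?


Myhill-Nerode theorem:
Number of equivalence classes = number of states in minimal DFA
Minimal DFA states = 7
Therefore equivalence classes = 7

7


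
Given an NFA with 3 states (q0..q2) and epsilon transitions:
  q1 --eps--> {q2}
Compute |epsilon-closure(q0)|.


Starting from q0
Initialize closure = {q0}
q0 has no outgoing epsilon transitions -> nothing to add
Final closure: {q0}
Size = 1

1


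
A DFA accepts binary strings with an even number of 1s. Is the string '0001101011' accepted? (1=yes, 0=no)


DFA has 2 states: q_even (start, accept=yes) and q_odd
Processing string '0001101011' character by character:
  Position 0: read '0', 1-count=0 -> q_even (no change)
  Position 1: read '0', 1-count=0 -> q_even (no change)
  Position 2: read '0', 1-count=0 -> q_even (no change)
  Position 3: read '1', 1-count=1 -> q_odd
  Position 4: read '1', 1-count=2 -> q_even
  Position 5: read '0', 1-count=2 -> q_even (no change)
  Position 6: read '1', 1-count=3 -> q_odd
  Position 7: read '0', 1-count=3 -> q_odd (no change)
  Position 8: read '1', 1-count=4 -> q_even
  Position 9: read '1', 1-count=5 -> q_odd
Final state: q_odd, total 1s = 5 (odd); the DFA requires an even count -> reject

0


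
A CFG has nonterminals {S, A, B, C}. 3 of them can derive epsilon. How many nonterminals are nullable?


Nonterminals: {S, A, B, C}
A nonterminal is nullable if it can derive epsilon
Counting nullable nonterminals: 3
Total nullable = 3

3


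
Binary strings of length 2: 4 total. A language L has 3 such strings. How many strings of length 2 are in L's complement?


Alphabet: {0,1}
String length: 2
Total strings of length 2 = 2^2 = 4
Strings in L = 3
Complement = total - |L|
= 4 - 3
= 1

1


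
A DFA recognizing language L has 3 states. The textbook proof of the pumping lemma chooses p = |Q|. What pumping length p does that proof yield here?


Pumping lemma for regular languages (standard proof):
Take p = |Q|, the number of DFA states.
Any string of length >= |Q| passes through |Q|+1 states while reading its first |Q| symbols,
so by pigeonhole some state repeats, giving the loop that can be pumped.
Here |Q| = 3
Therefore the proof uses p = 3

3


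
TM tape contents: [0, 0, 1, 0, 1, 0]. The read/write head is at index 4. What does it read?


Tape: [0, 0, 1, 0, 1, 0]
Positions: 0 1 2 3 4 5
Values:    0 0 1 0 1 0
Head at position 4
tape[4] = 1

1


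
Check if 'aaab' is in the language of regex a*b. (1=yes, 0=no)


Pattern: a*b
String: 'aaab'
Pattern requires: zero or more 'a's followed by exactly one 'b'
Found 3 leading 'a's
Remaining: 'b'
Remaining is exactly 'b' -> match
Result: 1

1


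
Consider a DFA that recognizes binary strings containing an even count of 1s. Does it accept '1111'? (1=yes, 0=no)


DFA has 2 states: q_even (start, accept=yes) and q_odd
Processing string '1111' character by character:
  Position 0: read '1', 1-count=1 -> q_odd
  Position 1: read '1', 1-count=2 -> q_even
  Position 2: read '1', 1-count=3 -> q_odd
  Position 3: read '1', 1-count=4 -> q_even
Final state: q_even, total 1s = 4 (even); the DFA requires an even count -> accept

1


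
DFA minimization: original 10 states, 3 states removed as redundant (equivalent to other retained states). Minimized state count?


Original DFA: 10 states
Redundant states removed: 3
Minimized states = original - removed
= 10 - 3
= 7

7


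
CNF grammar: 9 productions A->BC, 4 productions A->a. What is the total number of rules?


CNF allows two rule forms:
  A -> BC (binary): 9 rules
  A -> a (terminal): 4 rules
Total = 9 + 4 = 13

13


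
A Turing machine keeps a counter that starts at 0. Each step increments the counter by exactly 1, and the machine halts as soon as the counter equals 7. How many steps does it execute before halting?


Counter starts at 0. Counting sequence:
  Step 1: counter = 1
  Step 2: counter = 2
  Step 3: counter = 3
  Step 4: counter = 4
  Step 5: counter = 5
  Step 6: counter = 6
  Step 7: counter = 7
Counter reached 7 -> halt
Total steps = 7

7


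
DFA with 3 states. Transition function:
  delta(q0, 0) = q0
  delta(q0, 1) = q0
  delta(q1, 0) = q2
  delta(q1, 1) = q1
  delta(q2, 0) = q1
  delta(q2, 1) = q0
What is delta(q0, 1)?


Looking up transition function:
delta(q0, 1) in the table
Row: q0, Column: 1
Result: q0

q0


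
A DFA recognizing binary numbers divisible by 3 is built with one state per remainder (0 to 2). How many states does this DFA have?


Divisibility by 3 is tracked via the remainder mod 3: 0, 1, ..., 2
The construction assigns one state to each remainder
Number of remainders = 3

3


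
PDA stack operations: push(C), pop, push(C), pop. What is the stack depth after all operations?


Tracing stack operations:
  push(C) -> stack = [C], depth=1
  pop -> removed C, stack = [], depth=0
  push(C) -> stack = [C], depth=1
  pop -> removed C, stack = [], depth=0
Final depth = 0

0


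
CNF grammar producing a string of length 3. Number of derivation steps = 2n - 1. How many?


Chomsky Normal Form derivation:
String length n = 3
Each step either:
  - Splits a nonterminal into two (n-1 such steps)
  - Converts a nonterminal to terminal (n such steps)
Total = (n-1) + n = 2n - 1
= 2(3) - 1
= 6 - 1
= 5

5


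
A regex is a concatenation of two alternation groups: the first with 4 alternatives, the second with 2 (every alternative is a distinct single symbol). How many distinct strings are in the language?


First group: 4 alternatives
Second group: 2 alternatives
Concatenation: each choice from group 1 pairs with each from group 2
Total = 4 x 2 = 8

8


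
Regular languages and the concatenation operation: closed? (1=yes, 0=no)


Regular languages are closed under all standard operations:
- Union: Yes (product construction)
- Intersection: Yes (product construction)
- Complement: Yes (swap accept/reject)
- Concatenation: Yes (NFA construction)
Operation: concatenation -> Closed

1


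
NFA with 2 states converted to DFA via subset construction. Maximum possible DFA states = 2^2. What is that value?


NFA has 2 states
Subset construction: each DFA state = subset of NFA states
Maximum subsets = 2^2
2^2 = 4

4


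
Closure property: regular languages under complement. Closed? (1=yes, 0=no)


Regular languages are closed under:
- Union (DFA product construction)
- Intersection (DFA product construction)
- Complement (swap accept/reject states)
- Concatenation (NFA construction)
- Kleene star (NFA construction)
complement is in this list
Therefore: closed

1


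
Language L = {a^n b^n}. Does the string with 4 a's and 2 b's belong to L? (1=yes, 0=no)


Language requires equal numbers of a's and b's
PDA pushes for each 'a', pops for each 'b'
Number of a's = 4
Number of b's = 2
4 != 2 -> Reject

0


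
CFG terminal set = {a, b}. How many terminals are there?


Terminal symbols: a, b
Counting each: a (#1), b (#2)
Total = 2

2


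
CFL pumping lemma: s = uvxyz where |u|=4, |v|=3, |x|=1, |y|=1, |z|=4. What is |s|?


|s| = |u| + |v| + |x| + |y| + |z|
= 4 + 3 + 1 + 1 + 4
= 7 + 1 + 5
= 8 + 5
= 13

13


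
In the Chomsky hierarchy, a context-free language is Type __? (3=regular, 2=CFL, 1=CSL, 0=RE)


Chomsky hierarchy levels:
  Type 3: Regular (DFA/NFA/regex)
  Type 2: Context-free (PDA)
  Type 1: Context-sensitive
  Type 0: Recursively enumerable (TM)
'context-free' corresponds to Type 2

2


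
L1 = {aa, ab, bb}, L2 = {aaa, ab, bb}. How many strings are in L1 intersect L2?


L1 = {aa, ab, bb}
L2 = {aaa, ab, bb}
Checking each string in L1 against L2:
  'aa': in L2? No
  'ab': in L2? Yes
  'bb': in L2? Yes
Intersection = {ab, bb}
|L1 ∩ L2| = 2

2


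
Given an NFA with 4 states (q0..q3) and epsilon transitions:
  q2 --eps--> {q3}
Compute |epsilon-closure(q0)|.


Starting from q0
Initialize closure = {q0}
q0 has no outgoing epsilon transitions -> nothing to add
Final closure: {q0}
Size = 1

1


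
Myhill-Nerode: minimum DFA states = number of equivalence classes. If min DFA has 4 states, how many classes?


Myhill-Nerode theorem:
Number of equivalence classes = number of states in minimal DFA
Minimal DFA states = 4
Therefore equivalence classes = 4

4


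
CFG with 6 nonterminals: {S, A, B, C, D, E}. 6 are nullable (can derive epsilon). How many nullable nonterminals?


Nonterminals: {S, A, B, C, D, E}
A nonterminal is nullable if it can derive epsilon
Counting nullable nonterminals: 6
Total nullable = 6

6


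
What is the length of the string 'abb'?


String: 'abb'
Counting characters:
  'a' appears 1 time(s)
  'b' appears 2 time(s)
Total length = 1 + 2 = 3

3


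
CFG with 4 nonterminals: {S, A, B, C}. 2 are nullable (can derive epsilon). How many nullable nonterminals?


Nonterminals: {S, A, B, C}
A nonterminal is nullable if it can derive epsilon
Counting nullable nonterminals: 2
Total nullable = 2

2


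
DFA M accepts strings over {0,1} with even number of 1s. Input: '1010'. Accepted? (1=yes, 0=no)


DFA has 2 states: q_even (start, accept=yes) and q_odd
Processing string '1010' character by character:
  Position 0: read '1', 1-count=1 -> q_odd
  Position 1: read '0', 1-count=1 -> q_odd (no change)
  Position 2: read '1', 1-count=2 -> q_even
  Position 3: read '0', 1-count=2 -> q_even (no change)
Final state: q_even, total 1s = 2 (even); the DFA requires an even count -> accept

1


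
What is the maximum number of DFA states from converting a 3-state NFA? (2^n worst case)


NFA has 3 states
Subset construction: each DFA state = subset of NFA states
Maximum subsets = 2^3
2^3 = 8

8


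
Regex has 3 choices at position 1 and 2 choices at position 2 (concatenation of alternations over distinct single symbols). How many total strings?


First group: 3 alternatives
Second group: 2 alternatives
Concatenation: each choice from group 1 pairs with each from group 2
Total = 3 x 2 = 6

6


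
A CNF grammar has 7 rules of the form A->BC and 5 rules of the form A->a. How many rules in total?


CNF allows two rule forms:
  A -> BC (binary): 7 rules
  A -> a (terminal): 5 rules
Total = 7 + 5 = 12

12


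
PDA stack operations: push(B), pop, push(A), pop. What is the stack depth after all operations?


Tracing stack operations:
  push(B) -> stack = [B], depth=1
  pop -> removed B, stack = [], depth=0
  push(A) -> stack = [A], depth=1
  pop -> removed A, stack = [], depth=0
Final depth = 0

0


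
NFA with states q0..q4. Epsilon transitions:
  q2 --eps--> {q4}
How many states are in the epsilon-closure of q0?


Starting from q0
Initialize closure = {q0}
q0 has no outgoing epsilon transitions -> nothing to add
Final closure: {q0}
Size = 1

1


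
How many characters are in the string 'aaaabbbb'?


String: 'aaaabbbb'
Counting characters:
  'a' appears 4 time(s)
  'b' appears 4 time(s)
Total length = 4 + 4 = 8

8


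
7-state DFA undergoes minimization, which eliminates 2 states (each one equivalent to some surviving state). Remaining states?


Original DFA: 7 states
Redundant states removed: 2
Minimized states = original - removed
= 7 - 2
= 5

5


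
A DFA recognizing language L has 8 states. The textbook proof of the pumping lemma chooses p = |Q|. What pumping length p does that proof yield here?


Pumping lemma for regular languages (standard proof):
Take p = |Q|, the number of DFA states.
Any string of length >= |Q| passes through |Q|+1 states while reading its first |Q| symbols,
so by pigeonhole some state repeats, giving the loop that can be pumped.
Here |Q| = 8
Therefore the proof uses p = 8

8


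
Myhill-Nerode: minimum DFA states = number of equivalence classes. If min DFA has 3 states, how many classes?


Myhill-Nerode theorem:
Number of equivalence classes = number of states in minimal DFA
Minimal DFA states = 3
Therefore equivalence classes = 3

3


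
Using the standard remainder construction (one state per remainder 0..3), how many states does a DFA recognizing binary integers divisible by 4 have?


Divisibility by 4 is tracked via the remainder mod 4: 0, 1, ..., 3
The construction assigns one state to each remainder
Number of remainders = 4

4


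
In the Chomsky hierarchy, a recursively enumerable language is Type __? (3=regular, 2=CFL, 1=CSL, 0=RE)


Chomsky hierarchy levels:
  Type 3: Regular (DFA/NFA/regex)
  Type 2: Context-free (PDA)
  Type 1: Context-sensitive
  Type 0: Recursively enumerable (TM)
'recursively enumerable' corresponds to Type 0

0


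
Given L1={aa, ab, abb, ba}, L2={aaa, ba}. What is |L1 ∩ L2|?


L1 = {aa, ab, abb, ba}
L2 = {aaa, ba}
Checking each string in L1 against L2:
  'aa': in L2? No
  'ab': in L2? No
  'abb': in L2? No
  'ba': in L2? Yes
Intersection = {ba}
|L1 ∩ L2| = 1

1


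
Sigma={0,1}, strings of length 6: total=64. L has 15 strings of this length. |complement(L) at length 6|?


Alphabet: {0,1}
String length: 6
Total strings of length 6 = 2^6 = 64
Strings in L = 15
Complement = total - |L|
= 64 - 15
= 49

49


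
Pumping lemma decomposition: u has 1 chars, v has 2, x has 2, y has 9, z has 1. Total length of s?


|s| = |u| + |v| + |x| + |y| + |z|
= 1 + 2 + 2 + 9 + 1
= 3 + 2 + 10
= 5 + 10
= 15

15


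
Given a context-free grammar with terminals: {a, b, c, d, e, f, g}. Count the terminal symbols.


Terminal symbols: a, b, c, d, e, f, g
Counting each: a (#1), b (#2), c (#3), d (#4), e (#5), f (#6), g (#7)
Total = 7

7


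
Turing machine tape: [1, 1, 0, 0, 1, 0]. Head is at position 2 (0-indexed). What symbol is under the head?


Tape: [1, 1, 0, 0, 1, 0]
Positions: 0 1 2 3 4 5
Values:    1 1 0 0 1 0
Head at position 2
tape[2] = 0

0


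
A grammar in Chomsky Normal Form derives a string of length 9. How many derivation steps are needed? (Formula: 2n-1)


Chomsky Normal Form derivation:
String length n = 9
Each step either:
  - Splits a nonterminal into two (n-1 such steps)
  - Converts a nonterminal to terminal (n such steps)
Total = (n-1) + n = 2n - 1
= 2(9) - 1
= 18 - 1
= 17

17


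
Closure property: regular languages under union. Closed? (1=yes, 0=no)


Regular languages are closed under:
- Union (DFA product construction)
- Intersection (DFA product construction)
- Complement (swap accept/reject states)
- Concatenation (NFA construction)
- Kleene star (NFA construction)
union is in this list
Therefore: closed

1


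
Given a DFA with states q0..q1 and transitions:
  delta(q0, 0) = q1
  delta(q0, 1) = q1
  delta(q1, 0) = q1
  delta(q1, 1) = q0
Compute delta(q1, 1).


Looking up transition function:
delta(q1, 1) in the table
Row: q1, Column: 1
Result: q0

q0


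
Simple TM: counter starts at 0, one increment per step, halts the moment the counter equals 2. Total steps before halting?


Counter starts at 0. Counting sequence:
  Step 1: counter = 1
  Step 2: counter = 2
Counter reached 2 -> halt
Total steps = 2

2


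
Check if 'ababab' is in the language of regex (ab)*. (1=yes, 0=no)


Pattern: (ab)*
String: 'ababab'
Pattern requires: zero or more repetitions of 'ab'
Pairs: ['ab', 'ab', 'ab']
All pairs are 'ab'? Yes
Result: 1

1


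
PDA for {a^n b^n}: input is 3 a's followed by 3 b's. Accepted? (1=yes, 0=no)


Language requires equal numbers of a's and b's
PDA pushes for each 'a', pops for each 'b'
Number of a's = 3
Number of b's = 3
3 == 3 -> Accept

1


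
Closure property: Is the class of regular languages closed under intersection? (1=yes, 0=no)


Regular languages are closed under all standard operations:
- Union: Yes (product construction)
- Intersection: Yes (product construction)
- Complement: Yes (swap accept/reject)
- Concatenation: Yes (NFA construction)
Operation: intersection -> Closed

1


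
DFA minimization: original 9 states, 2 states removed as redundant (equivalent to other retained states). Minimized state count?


Original DFA: 9 states
Redundant states removed: 2
Minimized states = original - removed
= 9 - 2
= 7

7
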